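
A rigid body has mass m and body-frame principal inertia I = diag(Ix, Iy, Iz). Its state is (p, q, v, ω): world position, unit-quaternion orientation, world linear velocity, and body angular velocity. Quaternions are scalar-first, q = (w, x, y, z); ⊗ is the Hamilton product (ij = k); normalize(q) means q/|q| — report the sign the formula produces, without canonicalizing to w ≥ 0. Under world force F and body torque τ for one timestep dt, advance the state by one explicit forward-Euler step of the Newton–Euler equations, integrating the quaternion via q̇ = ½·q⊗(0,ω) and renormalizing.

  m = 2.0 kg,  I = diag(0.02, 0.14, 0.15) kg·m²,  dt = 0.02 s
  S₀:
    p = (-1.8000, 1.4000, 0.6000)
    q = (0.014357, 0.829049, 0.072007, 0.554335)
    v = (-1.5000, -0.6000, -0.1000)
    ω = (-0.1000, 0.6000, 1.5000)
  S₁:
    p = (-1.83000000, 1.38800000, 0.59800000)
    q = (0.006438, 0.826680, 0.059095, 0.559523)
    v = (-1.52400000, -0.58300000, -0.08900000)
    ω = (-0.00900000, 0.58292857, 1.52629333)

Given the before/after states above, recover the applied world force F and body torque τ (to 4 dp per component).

F = (-2.4000, 1.7000, 1.1000)
τ = (0.1000, -0.1000, 0.1900)

velocity change Δv = (-0.02400000, 0.01700000, 0.01100000)
F = m·Δv/dt = (-2.4000, 1.7000, 1.1000)
Δω = ω₁−ω₀ = (0.09100000, -0.01707143, 0.02629333)
ω₀×(Iω₀) = (0.0090, 0.0195, -0.0072)
I·α + gyro = (0.1000, -0.1000, 0.1900)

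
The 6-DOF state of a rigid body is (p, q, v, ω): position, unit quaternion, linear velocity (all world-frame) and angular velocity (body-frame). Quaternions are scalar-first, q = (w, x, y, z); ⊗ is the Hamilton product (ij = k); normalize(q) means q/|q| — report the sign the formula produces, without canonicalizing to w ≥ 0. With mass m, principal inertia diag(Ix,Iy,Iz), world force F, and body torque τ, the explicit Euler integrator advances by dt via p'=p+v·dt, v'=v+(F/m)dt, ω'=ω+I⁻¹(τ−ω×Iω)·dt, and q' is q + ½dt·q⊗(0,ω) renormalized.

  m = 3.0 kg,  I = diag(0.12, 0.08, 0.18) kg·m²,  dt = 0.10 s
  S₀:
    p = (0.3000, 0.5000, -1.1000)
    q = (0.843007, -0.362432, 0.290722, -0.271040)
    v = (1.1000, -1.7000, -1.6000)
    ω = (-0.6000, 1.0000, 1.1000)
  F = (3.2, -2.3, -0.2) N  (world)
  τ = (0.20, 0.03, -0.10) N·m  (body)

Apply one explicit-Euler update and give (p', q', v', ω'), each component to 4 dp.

p' = (0.4100, 0.3300, -1.2600)
q' = (0.8298, -0.3570, 0.3598, -0.2333)
v' = (1.2067, -1.7767, -1.6067)
ω' = (-0.5250, 0.9880, 1.0311)

linear accel F/m = (1.0667, -0.7667, -0.0667)
new position p' = (0.4100, 0.3300, -1.2600)
v' = v + a·dt = (1.2067, -1.7767, -1.6067)
precession coupling ω×(Iω) = (0.1100, 0.0396, 0.0240)
α = I⁻¹(τ − ω×Iω) = (0.7500, -0.1200, -0.6889)
ω' = ω + α·dt = (-0.5250, 0.9880, 1.0311)
2q̇ = q⊗(0,ω) = (-0.2100372, 0.0850300, 1.4043062, 0.7393089)
q' = normalize(q + ½dt·q⊗(0,ω)) = (0.8298, -0.3570, 0.3598, -0.2333)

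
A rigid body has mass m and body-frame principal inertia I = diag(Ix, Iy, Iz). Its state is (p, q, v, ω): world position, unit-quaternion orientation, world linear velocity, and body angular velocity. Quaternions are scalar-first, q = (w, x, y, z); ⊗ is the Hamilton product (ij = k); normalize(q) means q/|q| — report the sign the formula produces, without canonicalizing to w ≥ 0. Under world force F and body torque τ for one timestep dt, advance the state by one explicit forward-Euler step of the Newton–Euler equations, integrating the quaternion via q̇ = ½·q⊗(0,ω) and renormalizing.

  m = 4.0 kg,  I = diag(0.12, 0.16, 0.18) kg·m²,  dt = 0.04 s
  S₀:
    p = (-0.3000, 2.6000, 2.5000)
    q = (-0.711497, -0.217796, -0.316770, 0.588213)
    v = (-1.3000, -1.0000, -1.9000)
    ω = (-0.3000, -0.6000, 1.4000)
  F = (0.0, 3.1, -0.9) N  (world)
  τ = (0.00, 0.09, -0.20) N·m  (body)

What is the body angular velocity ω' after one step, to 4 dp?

ω' = (-0.2944, -0.5838, 1.3540)

(τ − ω×Iω)/I = (0.1400, 0.4050, -1.1511)
new body rate ω' = (-0.2944, -0.5838, 1.3540)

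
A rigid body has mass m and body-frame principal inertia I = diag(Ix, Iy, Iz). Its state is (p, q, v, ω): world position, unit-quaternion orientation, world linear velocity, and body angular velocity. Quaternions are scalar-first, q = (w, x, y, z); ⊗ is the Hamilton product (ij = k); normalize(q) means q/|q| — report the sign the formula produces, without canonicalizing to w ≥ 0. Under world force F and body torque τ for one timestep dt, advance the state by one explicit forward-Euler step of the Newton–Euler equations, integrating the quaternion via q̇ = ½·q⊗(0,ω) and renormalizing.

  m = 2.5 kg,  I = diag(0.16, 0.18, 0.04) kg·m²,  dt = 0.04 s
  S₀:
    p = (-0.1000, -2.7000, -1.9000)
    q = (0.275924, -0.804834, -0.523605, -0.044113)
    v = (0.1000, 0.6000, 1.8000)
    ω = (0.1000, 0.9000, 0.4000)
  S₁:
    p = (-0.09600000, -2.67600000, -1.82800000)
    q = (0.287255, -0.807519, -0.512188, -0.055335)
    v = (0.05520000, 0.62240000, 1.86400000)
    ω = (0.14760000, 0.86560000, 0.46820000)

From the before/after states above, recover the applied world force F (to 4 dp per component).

velocity change Δv = (-0.04480000, 0.02240000, 0.06400000)
applied force F = (-2.8000, 1.4000, 4.0000)

F = (-2.8000, 1.4000, 4.0000)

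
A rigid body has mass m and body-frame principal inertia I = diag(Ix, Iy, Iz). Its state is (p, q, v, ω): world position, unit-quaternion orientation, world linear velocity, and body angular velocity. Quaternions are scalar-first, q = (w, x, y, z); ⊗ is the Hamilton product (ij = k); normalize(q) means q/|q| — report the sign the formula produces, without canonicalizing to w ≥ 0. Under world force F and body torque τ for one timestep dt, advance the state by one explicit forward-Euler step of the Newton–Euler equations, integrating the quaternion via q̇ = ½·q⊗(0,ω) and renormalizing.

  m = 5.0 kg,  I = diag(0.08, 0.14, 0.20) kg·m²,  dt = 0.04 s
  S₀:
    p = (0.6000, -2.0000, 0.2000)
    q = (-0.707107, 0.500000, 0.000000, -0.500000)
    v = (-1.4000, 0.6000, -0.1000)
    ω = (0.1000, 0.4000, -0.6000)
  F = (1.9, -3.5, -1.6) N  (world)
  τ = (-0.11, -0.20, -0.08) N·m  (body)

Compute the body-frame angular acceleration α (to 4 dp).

α = (-1.1950, -1.4800, -0.4120)

gyro term ω×Iω = (-0.0144, 0.0072, 0.0024)
(τ − ω×Iω)/I = (-1.1950, -1.4800, -0.4120)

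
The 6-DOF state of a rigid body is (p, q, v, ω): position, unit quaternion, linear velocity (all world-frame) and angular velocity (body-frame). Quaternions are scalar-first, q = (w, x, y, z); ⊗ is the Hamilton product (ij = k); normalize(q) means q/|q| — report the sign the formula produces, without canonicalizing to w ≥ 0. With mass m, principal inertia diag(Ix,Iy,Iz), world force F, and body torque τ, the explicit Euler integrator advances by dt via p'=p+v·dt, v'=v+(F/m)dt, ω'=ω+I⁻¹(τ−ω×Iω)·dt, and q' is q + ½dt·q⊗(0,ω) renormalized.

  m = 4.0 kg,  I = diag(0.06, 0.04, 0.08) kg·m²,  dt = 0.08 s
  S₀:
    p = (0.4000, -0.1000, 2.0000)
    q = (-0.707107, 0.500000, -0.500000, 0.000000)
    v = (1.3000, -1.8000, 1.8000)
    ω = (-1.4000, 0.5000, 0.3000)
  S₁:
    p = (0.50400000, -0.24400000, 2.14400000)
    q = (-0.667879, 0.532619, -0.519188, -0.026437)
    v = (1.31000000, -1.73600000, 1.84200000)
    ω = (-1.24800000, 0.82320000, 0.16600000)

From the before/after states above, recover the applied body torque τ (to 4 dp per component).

ω₁ − ω₀ = (0.15200000, 0.32320000, -0.13400000)
ω₀×(Iω₀) = (0.0060, 0.0084, 0.0140)
applied torque τ = (0.1200, 0.1700, -0.1200)

τ = (0.1200, 0.1700, -0.1200)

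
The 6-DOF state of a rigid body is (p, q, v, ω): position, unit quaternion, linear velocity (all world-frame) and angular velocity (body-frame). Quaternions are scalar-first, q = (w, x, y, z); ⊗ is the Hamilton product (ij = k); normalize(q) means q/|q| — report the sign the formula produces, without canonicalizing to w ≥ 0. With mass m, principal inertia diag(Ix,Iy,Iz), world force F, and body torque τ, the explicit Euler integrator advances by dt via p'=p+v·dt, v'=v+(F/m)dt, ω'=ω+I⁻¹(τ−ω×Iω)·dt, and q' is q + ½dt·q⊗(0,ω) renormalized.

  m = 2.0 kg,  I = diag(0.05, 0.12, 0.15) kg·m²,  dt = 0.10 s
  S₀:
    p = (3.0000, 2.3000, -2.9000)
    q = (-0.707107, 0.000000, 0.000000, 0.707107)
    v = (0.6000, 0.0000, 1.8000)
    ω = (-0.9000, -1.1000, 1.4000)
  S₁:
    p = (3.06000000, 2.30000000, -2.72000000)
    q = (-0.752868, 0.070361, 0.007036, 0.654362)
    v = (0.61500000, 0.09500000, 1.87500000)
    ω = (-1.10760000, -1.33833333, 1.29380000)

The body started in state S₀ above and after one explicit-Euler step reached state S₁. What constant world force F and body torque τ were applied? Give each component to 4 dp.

v₁ − v₀ = (0.01500000, 0.09500000, 0.07500000)
m·(v₁−v₀)/dt = (0.3000, 1.9000, 1.5000)
rate change Δω = (-0.20760000, -0.23833333, -0.10620000)
ω₀×(Iω₀) = (-0.0462, 0.1260, 0.0693)
I·α + gyro = (-0.1500, -0.1600, -0.0900)

F = (0.3000, 1.9000, 1.5000)
τ = (-0.1500, -0.1600, -0.0900)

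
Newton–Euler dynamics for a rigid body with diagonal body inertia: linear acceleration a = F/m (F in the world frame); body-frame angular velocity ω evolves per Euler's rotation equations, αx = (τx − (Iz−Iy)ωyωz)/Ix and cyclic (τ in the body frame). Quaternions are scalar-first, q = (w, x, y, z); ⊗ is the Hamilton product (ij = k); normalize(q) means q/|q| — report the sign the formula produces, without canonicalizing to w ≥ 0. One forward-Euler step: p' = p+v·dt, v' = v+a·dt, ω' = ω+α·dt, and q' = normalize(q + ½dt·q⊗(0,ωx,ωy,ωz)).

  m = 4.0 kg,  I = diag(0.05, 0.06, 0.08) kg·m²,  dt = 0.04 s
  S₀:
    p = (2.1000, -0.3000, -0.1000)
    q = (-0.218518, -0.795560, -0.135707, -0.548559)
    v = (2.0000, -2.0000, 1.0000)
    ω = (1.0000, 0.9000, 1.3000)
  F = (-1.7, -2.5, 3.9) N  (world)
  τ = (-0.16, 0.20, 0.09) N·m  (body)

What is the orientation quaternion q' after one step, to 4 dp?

q' = (-0.1858, -0.7930, -0.1298, -0.5655)

q⊗(0,ω) = (1.6308230, 0.0987660, 0.2890028, -0.8643704)
q + ½dt·q⊗(0,ω), renormalized = (-0.1858, -0.7930, -0.1298, -0.5655)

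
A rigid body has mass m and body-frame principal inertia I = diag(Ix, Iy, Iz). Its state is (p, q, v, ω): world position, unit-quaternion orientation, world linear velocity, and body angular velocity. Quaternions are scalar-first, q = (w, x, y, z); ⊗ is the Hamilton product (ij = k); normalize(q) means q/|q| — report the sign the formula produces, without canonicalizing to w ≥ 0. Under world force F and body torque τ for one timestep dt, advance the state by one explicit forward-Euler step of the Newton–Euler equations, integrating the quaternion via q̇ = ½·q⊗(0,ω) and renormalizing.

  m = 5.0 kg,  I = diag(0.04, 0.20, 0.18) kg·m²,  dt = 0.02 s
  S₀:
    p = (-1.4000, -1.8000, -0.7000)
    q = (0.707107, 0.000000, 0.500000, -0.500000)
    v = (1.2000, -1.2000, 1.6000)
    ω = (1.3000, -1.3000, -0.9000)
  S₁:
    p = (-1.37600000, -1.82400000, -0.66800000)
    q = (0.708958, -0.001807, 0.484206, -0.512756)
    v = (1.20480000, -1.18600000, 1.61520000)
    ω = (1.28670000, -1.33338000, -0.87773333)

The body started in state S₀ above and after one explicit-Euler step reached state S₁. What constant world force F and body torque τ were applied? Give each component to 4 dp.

F = (1.2000, 3.5000, 3.8000)
τ = (-0.0500, -0.1700, -0.0700)

Δω = ω₁−ω₀ = (-0.01330000, -0.03338000, 0.02226667)
ω₀×(Iω₀) = (-0.0234, 0.1638, -0.2704)
τ = I·(Δω/dt) + ω₀×(Iω₀) = (-0.0500, -0.1700, -0.0700)
Δv = v₁−v₀ = (0.00480000, 0.01400000, 0.01520000)
applied force F = (1.2000, 3.5000, 3.8000)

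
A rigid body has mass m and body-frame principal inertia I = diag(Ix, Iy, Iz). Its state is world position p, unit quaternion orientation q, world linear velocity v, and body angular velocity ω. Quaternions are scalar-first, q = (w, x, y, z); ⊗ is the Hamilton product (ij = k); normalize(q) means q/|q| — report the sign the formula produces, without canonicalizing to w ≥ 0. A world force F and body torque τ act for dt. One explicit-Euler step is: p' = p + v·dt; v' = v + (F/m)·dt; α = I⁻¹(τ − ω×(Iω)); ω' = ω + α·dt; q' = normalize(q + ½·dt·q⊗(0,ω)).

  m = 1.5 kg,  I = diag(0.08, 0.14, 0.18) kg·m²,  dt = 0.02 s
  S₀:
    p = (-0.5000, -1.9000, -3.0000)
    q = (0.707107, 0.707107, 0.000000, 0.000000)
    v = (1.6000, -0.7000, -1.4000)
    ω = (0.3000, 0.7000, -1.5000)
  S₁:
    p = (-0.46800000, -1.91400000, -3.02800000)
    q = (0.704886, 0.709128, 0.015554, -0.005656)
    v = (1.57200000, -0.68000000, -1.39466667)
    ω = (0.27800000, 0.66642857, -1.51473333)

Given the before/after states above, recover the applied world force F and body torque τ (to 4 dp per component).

F = (-2.1000, 1.5000, 0.4000)
τ = (-0.1300, -0.1900, -0.1200)

v₁ − v₀ = (-0.02800000, 0.02000000, 0.00533333)
F = m·Δv/dt = (-2.1000, 1.5000, 0.4000)
Δω = ω₁−ω₀ = (-0.02200000, -0.03357143, -0.01473333)
precession coupling = (-0.0420, 0.0450, 0.0126)
I·α + gyro = (-0.1300, -0.1900, -0.1200)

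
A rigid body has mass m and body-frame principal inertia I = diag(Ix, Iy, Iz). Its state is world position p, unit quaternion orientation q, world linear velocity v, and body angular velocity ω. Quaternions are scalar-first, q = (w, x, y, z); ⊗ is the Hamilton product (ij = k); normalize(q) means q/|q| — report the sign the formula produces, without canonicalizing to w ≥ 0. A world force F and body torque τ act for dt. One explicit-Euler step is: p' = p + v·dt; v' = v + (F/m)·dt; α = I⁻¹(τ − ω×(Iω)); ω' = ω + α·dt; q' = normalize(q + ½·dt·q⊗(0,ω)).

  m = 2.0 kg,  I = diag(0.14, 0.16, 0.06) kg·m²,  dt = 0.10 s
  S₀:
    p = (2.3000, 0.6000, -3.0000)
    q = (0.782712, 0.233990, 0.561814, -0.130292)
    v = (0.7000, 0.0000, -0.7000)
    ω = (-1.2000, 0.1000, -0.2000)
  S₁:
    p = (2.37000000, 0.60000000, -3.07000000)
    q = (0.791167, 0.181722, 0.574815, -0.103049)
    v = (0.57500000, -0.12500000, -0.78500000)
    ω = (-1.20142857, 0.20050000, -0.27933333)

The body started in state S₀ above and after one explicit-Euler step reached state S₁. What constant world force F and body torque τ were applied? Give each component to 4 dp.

F = (-2.5000, -2.5000, -1.7000)
τ = (0.0000, 0.1800, -0.0500)

velocity change Δv = (-0.12500000, -0.12500000, -0.08500000)
applied force F = (-2.5000, -2.5000, -1.7000)
Δω = ω₁−ω₀ = (-0.00142857, 0.10050000, -0.07933333)
τ = I·(Δω/dt) + ω₀×(Iω₀) = (0.0000, 0.1800, -0.0500)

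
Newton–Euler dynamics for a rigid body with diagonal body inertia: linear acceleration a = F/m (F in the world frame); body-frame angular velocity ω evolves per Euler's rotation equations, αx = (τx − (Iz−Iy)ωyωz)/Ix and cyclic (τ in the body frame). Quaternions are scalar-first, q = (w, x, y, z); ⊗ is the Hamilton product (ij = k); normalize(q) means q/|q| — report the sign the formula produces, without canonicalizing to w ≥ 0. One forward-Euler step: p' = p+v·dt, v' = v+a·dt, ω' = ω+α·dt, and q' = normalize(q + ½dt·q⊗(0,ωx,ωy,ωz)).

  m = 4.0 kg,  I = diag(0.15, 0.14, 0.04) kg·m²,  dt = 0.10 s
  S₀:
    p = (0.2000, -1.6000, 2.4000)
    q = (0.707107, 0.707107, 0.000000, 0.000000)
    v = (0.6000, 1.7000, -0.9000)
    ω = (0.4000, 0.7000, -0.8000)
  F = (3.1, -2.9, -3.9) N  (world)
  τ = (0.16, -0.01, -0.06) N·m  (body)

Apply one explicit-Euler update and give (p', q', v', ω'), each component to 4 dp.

precession coupling ω×(Iω) = (0.0560, -0.0352, -0.0028)
α = I⁻¹(τ − ω×Iω) = (0.6933, 0.1800, -1.4300)
ω' = ω + α·dt = (0.4693, 0.7180, -0.9430)
2q̇ = q⊗(0,ω) = (-0.2828428, 0.2828428, 1.0606605, -0.0707107)
q + ½dt·q⊗(0,ω), renormalized = (0.6918, 0.7201, 0.0529, -0.0035)
p' = p + v·dt = (0.2600, -1.4300, 2.3100)
v' = v + a·dt = (0.6775, 1.6275, -0.9975)

p' = (0.2600, -1.4300, 2.3100)
q' = (0.6918, 0.7201, 0.0529, -0.0035)
v' = (0.6775, 1.6275, -0.9975)
ω' = (0.4693, 0.7180, -0.9430)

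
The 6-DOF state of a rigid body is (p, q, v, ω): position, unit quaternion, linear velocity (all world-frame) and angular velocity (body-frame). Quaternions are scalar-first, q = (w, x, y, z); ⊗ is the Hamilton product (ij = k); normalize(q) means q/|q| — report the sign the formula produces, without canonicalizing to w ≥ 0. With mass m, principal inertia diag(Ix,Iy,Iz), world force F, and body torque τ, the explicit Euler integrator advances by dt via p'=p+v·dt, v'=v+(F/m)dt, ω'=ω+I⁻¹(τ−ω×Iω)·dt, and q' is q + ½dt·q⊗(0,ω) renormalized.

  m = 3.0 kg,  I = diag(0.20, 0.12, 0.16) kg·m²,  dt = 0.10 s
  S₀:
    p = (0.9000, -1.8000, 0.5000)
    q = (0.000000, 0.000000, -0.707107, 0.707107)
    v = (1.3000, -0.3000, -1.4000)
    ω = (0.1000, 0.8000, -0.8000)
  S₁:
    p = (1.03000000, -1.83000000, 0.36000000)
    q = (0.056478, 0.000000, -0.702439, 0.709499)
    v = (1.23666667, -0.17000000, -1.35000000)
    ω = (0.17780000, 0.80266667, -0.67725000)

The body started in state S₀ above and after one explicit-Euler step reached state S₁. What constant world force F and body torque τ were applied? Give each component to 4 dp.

F = (-1.9000, 3.9000, 1.5000)
τ = (0.1300, 0.0000, 0.1900)

Δω = ω₁−ω₀ = (0.07780000, 0.00266667, 0.12275000)
precession coupling = (-0.0256, -0.0032, -0.0064)
I·α + gyro = (0.1300, 0.0000, 0.1900)
v₁ − v₀ = (-0.06333333, 0.13000000, 0.05000000)
m·(v₁−v₀)/dt = (-1.9000, 3.9000, 1.5000)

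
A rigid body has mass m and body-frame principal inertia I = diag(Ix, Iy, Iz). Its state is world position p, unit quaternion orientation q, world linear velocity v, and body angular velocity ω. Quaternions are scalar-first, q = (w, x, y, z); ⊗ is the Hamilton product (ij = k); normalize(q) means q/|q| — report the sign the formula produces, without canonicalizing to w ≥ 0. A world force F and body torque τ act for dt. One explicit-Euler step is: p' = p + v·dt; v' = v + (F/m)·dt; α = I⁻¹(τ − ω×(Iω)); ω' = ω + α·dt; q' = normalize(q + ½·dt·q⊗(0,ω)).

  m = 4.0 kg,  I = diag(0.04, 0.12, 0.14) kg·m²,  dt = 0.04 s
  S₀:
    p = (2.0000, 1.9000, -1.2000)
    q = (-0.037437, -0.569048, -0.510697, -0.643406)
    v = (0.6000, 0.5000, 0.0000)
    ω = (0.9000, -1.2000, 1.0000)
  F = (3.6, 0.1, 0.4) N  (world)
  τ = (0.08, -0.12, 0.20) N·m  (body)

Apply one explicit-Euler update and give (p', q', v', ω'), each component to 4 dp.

p' = (2.0240, 1.9200, -1.2000)
q' = (-0.0266, -0.5950, -0.5097, -0.6209)
v' = (0.6360, 0.5010, 0.0040)
ω' = (1.0040, -1.2100, 1.0818)

p + v·dt = (2.0240, 1.9200, -1.2000)
v + (F/m)dt = (0.6360, 0.5010, 0.0040)
α = I⁻¹(τ − ω×Iω) = (2.6000, -0.2500, 2.0457)
ω' = ω + α·dt = (1.0040, -1.2100, 1.0818)
Hamilton product q⊗(0,ω) = (0.5427128, -1.3164775, 0.0349070, 1.1050479)
q + ½dt·q⊗(0,ω), renormalized = (-0.0266, -0.5950, -0.5097, -0.6209)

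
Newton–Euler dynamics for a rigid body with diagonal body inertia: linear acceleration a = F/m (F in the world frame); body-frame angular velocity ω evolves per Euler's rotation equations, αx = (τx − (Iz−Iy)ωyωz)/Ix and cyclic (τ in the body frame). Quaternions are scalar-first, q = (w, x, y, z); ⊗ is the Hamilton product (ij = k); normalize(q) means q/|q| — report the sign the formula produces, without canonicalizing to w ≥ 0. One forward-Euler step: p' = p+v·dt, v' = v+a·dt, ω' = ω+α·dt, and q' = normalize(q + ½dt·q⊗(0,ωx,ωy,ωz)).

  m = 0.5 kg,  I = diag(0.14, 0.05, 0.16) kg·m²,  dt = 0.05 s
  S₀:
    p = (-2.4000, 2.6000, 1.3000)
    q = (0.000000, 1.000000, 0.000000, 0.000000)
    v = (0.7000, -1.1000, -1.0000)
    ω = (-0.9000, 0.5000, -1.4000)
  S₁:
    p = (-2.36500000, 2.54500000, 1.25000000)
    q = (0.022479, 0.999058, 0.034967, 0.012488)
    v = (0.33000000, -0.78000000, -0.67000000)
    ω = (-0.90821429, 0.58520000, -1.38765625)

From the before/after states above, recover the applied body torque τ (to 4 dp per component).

rate change Δω = (-0.00821429, 0.08520000, 0.01234375)
gyro term ω₀×Iω₀ = (-0.0770, -0.0252, 0.0405)
I·α + gyro = (-0.1000, 0.0600, 0.0800)

τ = (-0.1000, 0.0600, 0.0800)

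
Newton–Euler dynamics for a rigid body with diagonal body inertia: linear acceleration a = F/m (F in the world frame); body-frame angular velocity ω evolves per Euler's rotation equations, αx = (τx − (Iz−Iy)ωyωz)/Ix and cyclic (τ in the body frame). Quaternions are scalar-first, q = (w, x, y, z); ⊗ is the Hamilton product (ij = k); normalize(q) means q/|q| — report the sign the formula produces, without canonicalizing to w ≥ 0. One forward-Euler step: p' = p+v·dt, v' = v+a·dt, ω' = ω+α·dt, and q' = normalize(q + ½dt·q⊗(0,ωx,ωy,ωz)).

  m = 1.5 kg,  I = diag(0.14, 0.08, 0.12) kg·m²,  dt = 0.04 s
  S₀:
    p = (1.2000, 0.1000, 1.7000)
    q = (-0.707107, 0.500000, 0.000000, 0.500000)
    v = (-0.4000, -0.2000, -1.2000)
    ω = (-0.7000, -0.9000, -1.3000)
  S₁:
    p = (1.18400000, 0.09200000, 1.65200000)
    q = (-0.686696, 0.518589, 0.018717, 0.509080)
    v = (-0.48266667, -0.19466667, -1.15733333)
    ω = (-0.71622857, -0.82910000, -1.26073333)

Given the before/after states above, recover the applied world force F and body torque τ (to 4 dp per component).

F = (-3.1000, 0.2000, 1.6000)
τ = (-0.0100, 0.1600, 0.0800)

Δω = ω₁−ω₀ = (-0.01622857, 0.07090000, 0.03926667)
ω₀×(Iω₀) = (0.0468, 0.0182, -0.0378)
I·α + gyro = (-0.0100, 0.1600, 0.0800)
velocity change Δv = (-0.08266667, 0.00533333, 0.04266667)
m·(v₁−v₀)/dt = (-3.1000, 0.2000, 1.6000)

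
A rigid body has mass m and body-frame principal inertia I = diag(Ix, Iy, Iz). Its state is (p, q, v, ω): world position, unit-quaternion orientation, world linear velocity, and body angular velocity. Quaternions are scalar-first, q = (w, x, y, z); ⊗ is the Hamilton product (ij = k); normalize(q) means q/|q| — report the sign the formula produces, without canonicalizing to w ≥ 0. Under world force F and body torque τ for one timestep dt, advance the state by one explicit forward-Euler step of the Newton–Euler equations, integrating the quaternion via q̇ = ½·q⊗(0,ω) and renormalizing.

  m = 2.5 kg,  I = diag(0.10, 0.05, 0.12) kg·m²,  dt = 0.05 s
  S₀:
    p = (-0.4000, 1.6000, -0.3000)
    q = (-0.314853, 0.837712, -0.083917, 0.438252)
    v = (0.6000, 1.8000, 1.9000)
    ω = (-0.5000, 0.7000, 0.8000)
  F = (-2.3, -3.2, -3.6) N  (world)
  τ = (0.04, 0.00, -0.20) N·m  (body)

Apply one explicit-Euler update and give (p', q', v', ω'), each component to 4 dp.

α = I⁻¹(τ − ω×Iω) = (0.0080, -0.1600, -1.8125)
ω' = ω + α·dt = (-0.4996, 0.6920, 0.7094)
q⊗(0,ω) = (0.1269963, -0.2164835, -1.1096927, 0.2925575)
updated quaternion q' = (-0.3115, 0.8319, -0.1116, 0.4454)
a = (-0.9200, -1.2800, -1.4400)
p' = p + v·dt = (-0.3700, 1.6900, -0.2050)
new velocity v' = (0.5540, 1.7360, 1.8280)

p' = (-0.3700, 1.6900, -0.2050)
q' = (-0.3115, 0.8319, -0.1116, 0.4454)
v' = (0.5540, 1.7360, 1.8280)
ω' = (-0.4996, 0.6920, 0.7094)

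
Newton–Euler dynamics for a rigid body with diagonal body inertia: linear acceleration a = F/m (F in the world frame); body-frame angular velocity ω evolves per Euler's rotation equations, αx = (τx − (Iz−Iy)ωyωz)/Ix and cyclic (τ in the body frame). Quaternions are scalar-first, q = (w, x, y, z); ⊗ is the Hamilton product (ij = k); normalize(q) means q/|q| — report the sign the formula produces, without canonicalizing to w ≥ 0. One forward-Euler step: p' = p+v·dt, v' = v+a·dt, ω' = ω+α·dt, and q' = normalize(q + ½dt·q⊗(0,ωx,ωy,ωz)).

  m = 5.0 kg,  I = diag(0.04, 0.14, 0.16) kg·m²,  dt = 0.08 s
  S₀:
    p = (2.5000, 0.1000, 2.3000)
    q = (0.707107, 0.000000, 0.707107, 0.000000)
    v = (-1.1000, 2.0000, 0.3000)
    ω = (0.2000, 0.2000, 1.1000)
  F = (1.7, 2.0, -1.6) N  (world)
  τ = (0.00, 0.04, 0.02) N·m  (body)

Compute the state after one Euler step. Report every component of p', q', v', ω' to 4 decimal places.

p' = (2.4120, 0.2600, 2.3240)
q' = (0.7007, 0.0367, 0.7120, 0.0254)
v' = (-1.0728, 2.0320, 0.2744)
ω' = (0.1912, 0.2379, 1.1080)

gyro term ω×Iω = (0.0044, -0.0264, 0.0040)
α = I⁻¹(τ − ω×Iω) = (-0.1100, 0.4743, 0.1000)
ω' = ω + α·dt = (0.1912, 0.2379, 1.1080)
q⊗(0,ω) = (-0.1414214, 0.9192391, 0.1414214, 0.6363963)
updated quaternion q' = (0.7007, 0.0367, 0.7120, 0.0254)
p' = p + v·dt = (2.4120, 0.2600, 2.3240)
v + (F/m)dt = (-1.0728, 2.0320, 0.2744)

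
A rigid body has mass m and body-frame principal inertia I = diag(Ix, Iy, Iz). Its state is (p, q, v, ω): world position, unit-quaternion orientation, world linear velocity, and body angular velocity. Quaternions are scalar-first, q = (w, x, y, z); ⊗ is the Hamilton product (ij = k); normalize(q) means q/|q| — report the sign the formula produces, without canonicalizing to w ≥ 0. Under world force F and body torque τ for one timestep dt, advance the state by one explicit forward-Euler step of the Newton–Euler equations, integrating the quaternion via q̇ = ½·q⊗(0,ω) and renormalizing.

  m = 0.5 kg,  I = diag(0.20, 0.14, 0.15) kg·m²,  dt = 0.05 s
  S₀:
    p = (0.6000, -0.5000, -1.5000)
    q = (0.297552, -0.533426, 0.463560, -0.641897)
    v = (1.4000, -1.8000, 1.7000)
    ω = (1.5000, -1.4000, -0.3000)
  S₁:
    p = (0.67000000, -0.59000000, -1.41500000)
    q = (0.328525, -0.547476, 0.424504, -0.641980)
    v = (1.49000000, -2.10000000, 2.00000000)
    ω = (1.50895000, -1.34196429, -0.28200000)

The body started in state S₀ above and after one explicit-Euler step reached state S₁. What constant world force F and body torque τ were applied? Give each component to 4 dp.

F = (0.9000, -3.0000, 3.0000)
τ = (0.0400, 0.1400, 0.1800)

Δv = v₁−v₀ = (0.09000000, -0.30000000, 0.30000000)
m·(v₁−v₀)/dt = (0.9000, -3.0000, 3.0000)
ω₁ − ω₀ = (0.00895000, 0.05803571, 0.01800000)
applied torque τ = (0.0400, 0.1400, 0.1800)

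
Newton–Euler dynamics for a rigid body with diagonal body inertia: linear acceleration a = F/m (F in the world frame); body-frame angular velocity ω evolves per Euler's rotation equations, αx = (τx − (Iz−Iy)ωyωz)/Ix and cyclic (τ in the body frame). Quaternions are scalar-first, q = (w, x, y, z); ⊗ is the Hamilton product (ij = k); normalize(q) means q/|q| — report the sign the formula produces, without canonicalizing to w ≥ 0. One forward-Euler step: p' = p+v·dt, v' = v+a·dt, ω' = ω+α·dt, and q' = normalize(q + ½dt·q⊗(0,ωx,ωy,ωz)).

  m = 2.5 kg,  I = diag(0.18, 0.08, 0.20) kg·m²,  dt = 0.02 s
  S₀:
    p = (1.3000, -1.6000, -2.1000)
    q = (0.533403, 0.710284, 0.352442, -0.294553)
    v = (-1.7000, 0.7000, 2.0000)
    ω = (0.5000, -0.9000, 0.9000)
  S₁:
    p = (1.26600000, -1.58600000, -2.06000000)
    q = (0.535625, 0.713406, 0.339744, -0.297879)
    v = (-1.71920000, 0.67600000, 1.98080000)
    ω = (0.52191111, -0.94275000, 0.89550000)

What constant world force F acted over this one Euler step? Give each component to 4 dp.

F = (-2.4000, -3.0000, -2.4000)

v₁ − v₀ = (-0.01920000, -0.02400000, -0.01920000)
m·(v₁−v₀)/dt = (-2.4000, -3.0000, -2.4000)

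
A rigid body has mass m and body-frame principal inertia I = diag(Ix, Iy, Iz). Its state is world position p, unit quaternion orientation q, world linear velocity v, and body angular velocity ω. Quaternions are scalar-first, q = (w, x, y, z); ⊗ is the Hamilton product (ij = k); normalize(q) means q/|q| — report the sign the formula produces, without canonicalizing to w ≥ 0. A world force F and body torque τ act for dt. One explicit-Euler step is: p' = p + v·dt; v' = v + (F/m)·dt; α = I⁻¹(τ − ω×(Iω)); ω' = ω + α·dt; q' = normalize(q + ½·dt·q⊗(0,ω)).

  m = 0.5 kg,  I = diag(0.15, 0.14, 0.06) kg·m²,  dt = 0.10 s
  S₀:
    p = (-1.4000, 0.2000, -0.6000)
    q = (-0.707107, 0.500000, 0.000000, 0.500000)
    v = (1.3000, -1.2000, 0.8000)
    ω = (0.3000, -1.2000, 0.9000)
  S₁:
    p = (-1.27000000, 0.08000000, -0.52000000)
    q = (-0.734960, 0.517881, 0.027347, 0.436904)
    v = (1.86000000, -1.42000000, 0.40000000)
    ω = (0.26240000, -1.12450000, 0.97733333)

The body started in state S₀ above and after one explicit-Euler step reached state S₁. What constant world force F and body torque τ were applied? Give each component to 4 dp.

F = (2.8000, -1.1000, -2.0000)
τ = (0.0300, 0.1300, 0.0500)

v₁ − v₀ = (0.56000000, -0.22000000, -0.40000000)
applied force F = (2.8000, -1.1000, -2.0000)
ω₁ − ω₀ = (-0.03760000, 0.07550000, 0.07733333)
I·α + gyro = (0.0300, 0.1300, 0.0500)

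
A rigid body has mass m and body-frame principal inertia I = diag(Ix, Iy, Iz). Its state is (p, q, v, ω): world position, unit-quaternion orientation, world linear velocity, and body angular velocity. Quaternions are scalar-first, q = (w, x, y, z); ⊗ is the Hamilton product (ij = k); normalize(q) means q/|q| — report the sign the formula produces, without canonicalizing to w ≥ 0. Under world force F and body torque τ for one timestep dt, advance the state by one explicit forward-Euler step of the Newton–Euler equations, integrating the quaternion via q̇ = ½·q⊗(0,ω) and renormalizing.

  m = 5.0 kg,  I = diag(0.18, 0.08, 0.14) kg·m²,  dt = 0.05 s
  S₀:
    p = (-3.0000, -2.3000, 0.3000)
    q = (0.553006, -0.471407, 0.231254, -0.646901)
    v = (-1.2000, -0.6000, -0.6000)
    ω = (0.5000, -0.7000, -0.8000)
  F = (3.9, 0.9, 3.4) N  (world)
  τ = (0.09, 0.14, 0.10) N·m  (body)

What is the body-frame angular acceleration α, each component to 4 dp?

ω×(Iω) gyroscopic = (0.0336, -0.0160, 0.0350)
α = I⁻¹(τ − ω×Iω) = (0.3133, 1.9500, 0.4643)

α = (0.3133, 1.9500, 0.4643)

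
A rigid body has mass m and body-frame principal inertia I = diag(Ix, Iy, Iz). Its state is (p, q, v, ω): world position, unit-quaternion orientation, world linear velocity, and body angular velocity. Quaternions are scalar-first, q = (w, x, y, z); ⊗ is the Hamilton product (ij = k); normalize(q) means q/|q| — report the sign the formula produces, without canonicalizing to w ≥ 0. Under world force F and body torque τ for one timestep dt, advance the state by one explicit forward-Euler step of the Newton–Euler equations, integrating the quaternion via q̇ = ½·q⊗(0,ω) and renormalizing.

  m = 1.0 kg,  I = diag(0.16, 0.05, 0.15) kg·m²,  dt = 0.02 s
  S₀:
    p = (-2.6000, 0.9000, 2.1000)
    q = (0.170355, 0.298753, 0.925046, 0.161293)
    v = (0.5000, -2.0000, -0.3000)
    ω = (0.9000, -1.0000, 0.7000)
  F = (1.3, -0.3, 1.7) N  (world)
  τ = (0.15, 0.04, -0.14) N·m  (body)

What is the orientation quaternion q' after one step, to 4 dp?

Hamilton product q⊗(0,ω) = (0.5432632, 0.9621447, -0.2343184, -1.0120459)
updated quaternion q' = (0.1758, 0.3083, 0.9226, 0.1512)

q' = (0.1758, 0.3083, 0.9226, 0.1512)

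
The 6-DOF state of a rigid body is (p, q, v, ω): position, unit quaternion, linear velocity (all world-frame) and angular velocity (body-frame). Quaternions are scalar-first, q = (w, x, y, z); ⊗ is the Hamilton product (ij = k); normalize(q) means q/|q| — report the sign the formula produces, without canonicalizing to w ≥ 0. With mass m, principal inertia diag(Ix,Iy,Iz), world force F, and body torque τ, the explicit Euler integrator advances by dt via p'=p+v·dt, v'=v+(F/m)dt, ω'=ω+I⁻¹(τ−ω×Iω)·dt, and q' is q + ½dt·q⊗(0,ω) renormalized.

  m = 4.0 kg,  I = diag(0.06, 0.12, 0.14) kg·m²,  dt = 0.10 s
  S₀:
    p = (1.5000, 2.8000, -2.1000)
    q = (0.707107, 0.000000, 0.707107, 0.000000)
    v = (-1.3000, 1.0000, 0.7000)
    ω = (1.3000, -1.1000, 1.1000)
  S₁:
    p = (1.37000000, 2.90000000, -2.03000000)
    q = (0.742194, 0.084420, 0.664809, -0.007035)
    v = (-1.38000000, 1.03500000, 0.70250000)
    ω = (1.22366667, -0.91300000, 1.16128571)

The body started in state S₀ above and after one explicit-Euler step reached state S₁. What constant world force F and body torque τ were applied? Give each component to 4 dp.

F = (-3.2000, 1.4000, 0.1000)
τ = (-0.0700, 0.1100, 0.0000)

ω₁ − ω₀ = (-0.07633333, 0.18700000, 0.06128571)
gyro term ω₀×Iω₀ = (-0.0242, -0.1144, -0.0858)
applied torque τ = (-0.0700, 0.1100, 0.0000)
velocity change Δv = (-0.08000000, 0.03500000, 0.00250000)
applied force F = (-3.2000, 1.4000, 0.1000)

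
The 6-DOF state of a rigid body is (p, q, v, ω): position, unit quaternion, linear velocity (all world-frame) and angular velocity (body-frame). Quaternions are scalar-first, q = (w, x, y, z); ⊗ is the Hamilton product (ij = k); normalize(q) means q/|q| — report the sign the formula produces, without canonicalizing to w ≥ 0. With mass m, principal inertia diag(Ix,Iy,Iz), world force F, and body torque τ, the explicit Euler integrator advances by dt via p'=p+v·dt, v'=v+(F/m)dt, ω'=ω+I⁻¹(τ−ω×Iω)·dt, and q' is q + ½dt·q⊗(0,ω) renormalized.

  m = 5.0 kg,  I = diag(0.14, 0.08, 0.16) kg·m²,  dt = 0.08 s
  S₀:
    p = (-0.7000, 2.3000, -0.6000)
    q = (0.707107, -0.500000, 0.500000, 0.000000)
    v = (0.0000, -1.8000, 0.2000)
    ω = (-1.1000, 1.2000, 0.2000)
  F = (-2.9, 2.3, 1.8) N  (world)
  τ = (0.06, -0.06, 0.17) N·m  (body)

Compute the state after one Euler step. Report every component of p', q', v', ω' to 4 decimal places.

p' = (-0.7000, 2.1560, -0.5840)
q' = (0.6597, -0.5260, 0.5368, 0.0036)
v' = (-0.0464, -1.7632, 0.2288)
ω' = (-1.0767, 1.1356, 0.2454)

precession coupling ω×(Iω) = (0.0192, 0.0044, 0.0792)
α = I⁻¹(τ − ω×Iω) = (0.2914, -0.8050, 0.5675)
new body rate ω' = (-1.0767, 1.1356, 0.2454)
q⊗(0,ω) = (-1.1500000, -0.6778177, 0.9485284, 0.0914214)
q + ½dt·q⊗(0,ω), renormalized = (0.6597, -0.5260, 0.5368, 0.0036)
p' = p + v·dt = (-0.7000, 2.1560, -0.5840)
new velocity v' = (-0.0464, -1.7632, 0.2288)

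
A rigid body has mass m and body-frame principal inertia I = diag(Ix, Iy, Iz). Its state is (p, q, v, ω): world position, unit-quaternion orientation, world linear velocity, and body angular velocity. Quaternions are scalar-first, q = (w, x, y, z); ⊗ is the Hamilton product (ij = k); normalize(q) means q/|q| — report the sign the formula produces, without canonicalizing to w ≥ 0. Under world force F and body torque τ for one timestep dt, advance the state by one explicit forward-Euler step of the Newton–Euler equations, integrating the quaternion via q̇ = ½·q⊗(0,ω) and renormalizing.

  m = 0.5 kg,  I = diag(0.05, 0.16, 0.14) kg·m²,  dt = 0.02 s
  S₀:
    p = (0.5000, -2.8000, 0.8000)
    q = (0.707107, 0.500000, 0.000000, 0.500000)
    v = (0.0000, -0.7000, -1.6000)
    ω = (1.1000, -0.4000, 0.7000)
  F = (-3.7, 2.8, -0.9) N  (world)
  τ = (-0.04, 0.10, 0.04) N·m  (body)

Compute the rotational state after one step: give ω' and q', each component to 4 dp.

ω' = (1.0818, -0.3788, 0.7126)
q' = (0.6980, 0.5097, -0.0008, 0.5029)

precession coupling ω×(Iω) = (0.0056, -0.0693, -0.0484)
angular accel α = (-0.9120, 1.0581, 0.6314)
ω' = ω + α·dt = (1.0818, -0.3788, 0.7126)
2q̇ = q⊗(0,ω) = (-0.9000000, 0.9778177, -0.0828428, 0.2949749)
q' = normalize(q + ½dt·q⊗(0,ω)) = (0.6980, 0.5097, -0.0008, 0.5029)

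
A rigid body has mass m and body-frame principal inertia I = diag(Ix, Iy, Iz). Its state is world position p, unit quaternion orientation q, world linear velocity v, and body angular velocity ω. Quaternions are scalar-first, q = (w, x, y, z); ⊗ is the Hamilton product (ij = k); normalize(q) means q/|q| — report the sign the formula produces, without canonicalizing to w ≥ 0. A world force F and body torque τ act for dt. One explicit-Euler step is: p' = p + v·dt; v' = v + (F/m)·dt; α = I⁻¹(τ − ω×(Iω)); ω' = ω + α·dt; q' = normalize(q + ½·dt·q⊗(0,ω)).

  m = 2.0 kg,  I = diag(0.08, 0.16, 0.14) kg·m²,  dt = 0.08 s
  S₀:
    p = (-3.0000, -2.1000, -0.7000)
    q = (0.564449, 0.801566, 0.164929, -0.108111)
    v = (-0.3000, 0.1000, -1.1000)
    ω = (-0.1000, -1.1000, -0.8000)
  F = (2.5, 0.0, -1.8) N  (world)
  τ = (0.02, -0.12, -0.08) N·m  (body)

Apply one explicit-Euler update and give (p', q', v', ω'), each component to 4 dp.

p' = (-3.0240, -2.0920, -0.7880)
q' = (0.5706, 0.7881, 0.1659, -0.1605)
v' = (-0.2000, 0.1000, -1.1720)
ω' = (-0.0624, -1.1576, -0.8507)

linear accel F/m = (1.2500, 0.0000, -0.9000)
p' = p + v·dt = (-3.0240, -2.0920, -0.7880)
v' = v + a·dt = (-0.2000, 0.1000, -1.1720)
gyro term ω×Iω = (-0.0176, -0.0048, 0.0088)
angular accel α = (0.4700, -0.7200, -0.6343)
ω' = ω + α·dt = (-0.0624, -1.1576, -0.8507)
q⊗(0,ω) = (0.1750897, -0.3073102, 0.0311700, -1.3167889)
updated quaternion q' = (0.5706, 0.7881, 0.1659, -0.1605)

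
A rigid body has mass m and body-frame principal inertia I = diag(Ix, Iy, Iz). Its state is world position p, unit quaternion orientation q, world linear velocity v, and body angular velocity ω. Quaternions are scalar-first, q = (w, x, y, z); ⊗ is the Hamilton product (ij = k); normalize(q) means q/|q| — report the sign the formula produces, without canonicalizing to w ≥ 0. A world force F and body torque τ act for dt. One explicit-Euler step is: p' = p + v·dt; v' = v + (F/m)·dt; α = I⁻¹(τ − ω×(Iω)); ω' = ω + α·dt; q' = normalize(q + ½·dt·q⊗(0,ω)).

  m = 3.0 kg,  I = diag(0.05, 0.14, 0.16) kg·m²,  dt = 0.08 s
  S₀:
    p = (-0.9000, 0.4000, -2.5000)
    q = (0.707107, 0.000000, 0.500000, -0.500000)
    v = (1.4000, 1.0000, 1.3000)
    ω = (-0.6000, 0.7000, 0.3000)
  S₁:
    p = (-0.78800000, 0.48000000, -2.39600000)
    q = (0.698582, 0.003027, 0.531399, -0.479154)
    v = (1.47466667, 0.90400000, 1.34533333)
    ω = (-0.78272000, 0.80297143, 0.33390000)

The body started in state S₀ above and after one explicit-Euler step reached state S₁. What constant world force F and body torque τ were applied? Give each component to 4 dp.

F = (2.8000, -3.6000, 1.7000)
τ = (-0.1100, 0.2000, 0.0300)

Δv = v₁−v₀ = (0.07466667, -0.09600000, 0.04533333)
F = m·Δv/dt = (2.8000, -3.6000, 1.7000)
Δω = ω₁−ω₀ = (-0.18272000, 0.10297143, 0.03390000)
τ = I·(Δω/dt) + ω₀×(Iω₀) = (-0.1100, 0.2000, 0.0300)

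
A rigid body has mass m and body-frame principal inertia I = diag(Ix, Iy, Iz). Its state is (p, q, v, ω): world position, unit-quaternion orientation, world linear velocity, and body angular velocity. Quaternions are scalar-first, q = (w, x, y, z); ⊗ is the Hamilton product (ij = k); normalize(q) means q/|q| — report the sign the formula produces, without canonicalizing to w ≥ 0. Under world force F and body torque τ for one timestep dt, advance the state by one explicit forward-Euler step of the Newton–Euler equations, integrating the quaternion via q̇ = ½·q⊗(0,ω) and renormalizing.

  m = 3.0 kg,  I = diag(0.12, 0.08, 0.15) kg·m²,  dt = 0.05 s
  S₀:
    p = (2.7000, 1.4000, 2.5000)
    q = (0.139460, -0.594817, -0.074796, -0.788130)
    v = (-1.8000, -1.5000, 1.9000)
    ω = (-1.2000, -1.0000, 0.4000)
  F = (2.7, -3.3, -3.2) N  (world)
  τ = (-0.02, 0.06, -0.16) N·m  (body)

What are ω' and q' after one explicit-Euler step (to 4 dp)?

angular accel α = (0.0667, 0.5700, -0.7467)
ω' = ω + α·dt = (-1.1967, -0.9715, 0.3627)
Hamilton product q⊗(0,ω) = (-0.4733244, -0.9854004, 1.0442228, 0.5608458)
q' = normalize(q + ½dt·q⊗(0,ω)) = (0.1275, -0.6189, -0.0487, -0.7735)

ω' = (-1.1967, -0.9715, 0.3627)
q' = (0.1275, -0.6189, -0.0487, -0.7735)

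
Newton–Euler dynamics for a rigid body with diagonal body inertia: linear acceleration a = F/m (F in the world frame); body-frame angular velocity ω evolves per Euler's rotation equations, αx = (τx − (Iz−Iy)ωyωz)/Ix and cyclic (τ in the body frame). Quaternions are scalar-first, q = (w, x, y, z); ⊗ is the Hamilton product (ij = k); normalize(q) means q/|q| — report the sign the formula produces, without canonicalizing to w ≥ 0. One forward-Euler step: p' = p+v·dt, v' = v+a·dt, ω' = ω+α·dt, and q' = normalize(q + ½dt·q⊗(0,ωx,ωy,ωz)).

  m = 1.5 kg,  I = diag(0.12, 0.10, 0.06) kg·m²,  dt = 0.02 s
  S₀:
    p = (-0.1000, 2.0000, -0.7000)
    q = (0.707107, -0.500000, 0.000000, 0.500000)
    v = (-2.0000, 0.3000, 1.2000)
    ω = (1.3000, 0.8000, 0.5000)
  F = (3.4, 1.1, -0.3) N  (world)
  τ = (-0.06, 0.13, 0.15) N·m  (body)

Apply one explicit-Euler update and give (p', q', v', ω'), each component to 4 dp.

p' = (-0.1400, 2.0060, -0.6760)
q' = (0.7110, -0.4947, 0.0147, 0.4995)
v' = (-1.9547, 0.3147, 1.1960)
ω' = (1.2927, 0.8182, 0.5569)

new position p' = (-0.1400, 2.0060, -0.6760)
v + (F/m)dt = (-1.9547, 0.3147, 1.1960)
(τ − ω×Iω)/I = (-0.3667, 0.9100, 2.8467)
new body rate ω' = (1.2927, 0.8182, 0.5569)
Hamilton product q⊗(0,ω) = (0.4000000, 0.5192391, 1.4656856, -0.0464465)
q + ½dt·q⊗(0,ω), renormalized = (0.7110, -0.4947, 0.0147, 0.4995)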